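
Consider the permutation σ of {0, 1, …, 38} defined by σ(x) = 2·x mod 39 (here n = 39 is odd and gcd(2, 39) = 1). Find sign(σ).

+1

Start at x=25: 25 → 11 → 22 → 5 → 10 → 20 → 1 → … (one orbit).
Cycle lengths of π_2 on ℤ/39ℤ: [12, 12, 12, 2, 1]; 5 cycles in total.
With 5 cycles on 39 points, sign = (−1)^{39−5} = +1.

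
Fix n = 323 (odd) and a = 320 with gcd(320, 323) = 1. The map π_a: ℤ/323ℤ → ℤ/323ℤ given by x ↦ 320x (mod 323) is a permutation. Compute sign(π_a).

Start at x=290: 290 → 99 → 26 → 245 → 234 → 267 → 168 → … (one orbit).
Cycle lengths of π_320 on ℤ/323ℤ: [144, 144, 16, 9, 9, 1]; 6 cycles in total.
n − c = 323 − 6 = 317; sign = (−1)^317 = -1.

-1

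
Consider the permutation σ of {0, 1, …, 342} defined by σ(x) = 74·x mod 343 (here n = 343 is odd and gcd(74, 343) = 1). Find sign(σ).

Start at x=71: 71 → 109 → 177 → 64 → 277 → 261 → 106 → … (one orbit).
Cycle lengths of π_74 on ℤ/343ℤ: [147, 147, 21, 21, 3, 3, 1]; 7 cycles in total.
With 7 cycles on 343 points, sign = (−1)^{343−7} = +1.

+1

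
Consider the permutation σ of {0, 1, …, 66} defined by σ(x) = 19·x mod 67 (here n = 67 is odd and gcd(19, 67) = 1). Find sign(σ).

Start at x=16: 16 → 36 → 14 → 65 → 29 → 15 → 17 → … (one orbit).
Decompose π into cycles: lengths [33, 33, 1] (3 cycles, including the fixed point 0).
With 3 cycles on 67 points, sign = (−1)^{67−3} = +1.
Zolotarev: (19|67) = +1, matching the cycle-count sign.

+1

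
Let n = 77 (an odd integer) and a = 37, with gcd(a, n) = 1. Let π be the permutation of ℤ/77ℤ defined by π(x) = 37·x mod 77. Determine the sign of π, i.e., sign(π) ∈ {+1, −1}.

Start at x=67: 67 → 15 → 16 → 53 → 36 → 23 → 4 → … (one orbit).
Cycle type of π: 15×4 + 5×2 + 3×2 + 1; total 9 cycles.
sign(π) = (−1)^{n − #cycles} = (−1)^{77−9} = (−1)^68 = +1.
Zolotarev: (37|77) = +1, matching the cycle-count sign.

+1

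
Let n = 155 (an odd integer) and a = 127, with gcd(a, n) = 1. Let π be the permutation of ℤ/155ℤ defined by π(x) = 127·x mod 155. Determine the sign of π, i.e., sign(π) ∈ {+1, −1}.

+1

Trace 144: π^k(144) = [144, 153, 56, 137, 39, 148, 41] for k=0..6.
π_127 has 5 disjoint cycles with lengths [60, 60, 30, 4, 1] on {0,…,154}.
155 − 5 = 150 transpositions; sign(π) = (−1)^150 = +1.
Via Zolotarev, sign(π_{127}) = (127|155) = +1.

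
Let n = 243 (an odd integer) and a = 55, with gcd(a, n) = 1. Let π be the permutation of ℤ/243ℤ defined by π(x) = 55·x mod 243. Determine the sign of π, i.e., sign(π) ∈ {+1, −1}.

Trace 109: π^k(109) = [109, 163, 217, 28, 82, 136, 190] for k=0..6.
The orbit structure of x ↦ 55x mod 243: 63 orbits of sizes [9, 9, 9, 9, 9, 9, 9, 9, 9, 9, 9, 9, 9, 9, 9, 9, 9, 9, 3, 3, 3, 3, 3, 3, 3, 3, 3, 3, 3, 3, 3, 3, 3, 3, 3, 3, 1, 1, 1, 1, 1, 1, 1, 1, 1, 1, 1, 1, 1, 1, 1, 1, 1, 1, 1, 1, 1, 1, 1, 1, 1, 1, 1].
Σ(ℓ_i−1) = 243−63 = 180; sign = (−1)^180 = +1.

+1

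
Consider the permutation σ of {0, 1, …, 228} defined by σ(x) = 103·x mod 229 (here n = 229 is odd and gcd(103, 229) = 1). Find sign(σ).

Trace 51: π^k(51) = [51, 215, 161, 95, 167, 26, 159] for k=0..6.
3 cycles of lengths [114, 114, 1].
n − c = 229 − 3 = 226; sign = (−1)^226 = +1.
(103|229)_J = +1 (Zolotarev's lemma cross-check).

+1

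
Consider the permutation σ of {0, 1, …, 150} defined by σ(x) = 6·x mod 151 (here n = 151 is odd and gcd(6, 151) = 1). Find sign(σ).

Orbit of 14 under x↦6x: [14, 84, 51, 4, 24, 144, 109]… (length divides ord_151(6)).
Cycle type of π: 150 + 1; total 2 cycles.
n − c = 151 − 2 = 149; sign = (−1)^149 = -1.

-1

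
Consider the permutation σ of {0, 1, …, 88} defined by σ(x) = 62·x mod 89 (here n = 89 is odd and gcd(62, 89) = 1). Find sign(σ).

Start at x=87: 87 → 54 → 55 → 28 → 45 → 31 → 53 → … (one orbit).
π_62 has 2 disjoint cycles with lengths [88, 1] on {0,…,88}.
sign(π) = (−1)^{n − #cycles} = (−1)^{89−2} = (−1)^87 = -1.
(62|89)_J = -1 (Zolotarev's lemma cross-check).

-1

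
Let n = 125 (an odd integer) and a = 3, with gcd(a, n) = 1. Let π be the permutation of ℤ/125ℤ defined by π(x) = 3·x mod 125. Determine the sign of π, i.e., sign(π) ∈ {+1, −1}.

Trace 111: π^k(111) = [111, 83, 124, 122, 116, 98, 44] for k=0..6.
The orbit structure of x ↦ 3x mod 125: 4 orbits of sizes [100, 20, 4, 1].
4 cycles on 125: each ℓ→(−1)^(ℓ−1), product (−1)^121 = -1.

-1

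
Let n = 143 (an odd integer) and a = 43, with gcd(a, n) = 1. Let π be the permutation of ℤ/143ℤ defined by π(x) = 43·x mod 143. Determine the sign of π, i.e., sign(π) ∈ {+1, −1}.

Trace 1: π^k(1) = [1, 43, 133, 142, 100, 10] for k=0..5.
28 cycles of lengths [6, 6, 6, 6, 6, 6, 6, 6, 6, 6, 6, 6, 6, 6, 6, 6, 6, 6, 6, 6, 6, 6, 2, 2, 2, 2, 2, 1].
sign(π) = (−1)^{n − #cycles} = (−1)^{143−28} = (−1)^115 = -1.
The Jacobi symbol (43|143) = -1 (Zolotarev) agrees.

-1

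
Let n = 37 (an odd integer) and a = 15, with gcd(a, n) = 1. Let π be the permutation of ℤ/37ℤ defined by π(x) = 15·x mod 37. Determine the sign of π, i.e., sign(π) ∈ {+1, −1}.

Trace 19: π^k(19) = [19, 26, 20, 4, 23, 12, 32] for k=0..6.
Cycle lengths of π_15 on ℤ/37ℤ: [36, 1]; 2 cycles in total.
2 cycles on 37: each ℓ→(−1)^(ℓ−1), product (−1)^35 = -1.

-1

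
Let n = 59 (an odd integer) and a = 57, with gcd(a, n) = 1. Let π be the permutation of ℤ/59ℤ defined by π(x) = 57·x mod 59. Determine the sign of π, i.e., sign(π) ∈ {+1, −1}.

+1

Start at x=28: 28 → 3 → 53 → 12 → 35 → 48 → 22 → … (one orbit).
π_57 has 3 disjoint cycles with lengths [29, 29, 1] on {0,…,58}.
59 − 3 = 56 transpositions; sign(π) = (−1)^56 = +1.
The Jacobi symbol (57|59) = +1 (Zolotarev) agrees.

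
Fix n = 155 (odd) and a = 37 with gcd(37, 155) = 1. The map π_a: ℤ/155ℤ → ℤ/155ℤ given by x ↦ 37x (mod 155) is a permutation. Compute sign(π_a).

+1

Start at x=1: 1 → 37 → 129 → 123 → 56 → 57 → 94 → … (one orbit).
17 cycles of lengths [12, 12, 12, 12, 12, 12, 12, 12, 12, 12, 6, 6, 6, 6, 6, 4, 1].
With 17 cycles on 155 points, sign = (−1)^{155−17} = +1.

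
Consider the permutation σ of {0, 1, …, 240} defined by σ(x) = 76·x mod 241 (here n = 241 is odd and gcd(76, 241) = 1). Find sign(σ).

Start at x=240: 240 → 165 → 8 → 126 → 177 → 197 → 30 → … (one orbit).
16 cycles of lengths [16, 16, 16, 16, 16, 16, 16, 16, 16, 16, 16, 16, 16, 16, 16, 1].
With 16 cycles on 241 points, sign = (−1)^{241−16} = -1.

-1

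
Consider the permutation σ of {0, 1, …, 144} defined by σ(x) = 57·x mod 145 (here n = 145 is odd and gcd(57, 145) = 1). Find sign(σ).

Orbit of 1 under x↦57x: [1, 57, 59, 28]… (length divides ord_145(57)).
The orbit structure of x ↦ 57x mod 145: 44 orbits of sizes [4, 4, 4, 4, 4, 4, 4, 4, 4, 4, 4, 4, 4, 4, 4, 4, 4, 4, 4, 4, 4, 4, 4, 4, 4, 4, 4, 4, 4, 2, 2, 2, 2, 2, 2, 2, 2, 2, 2, 2, 2, 2, 2, 1].
sign(π) = (−1)^{n − #cycles} = (−1)^{145−44} = (−1)^101 = -1.
The Jacobi symbol (57|145) = -1 (Zolotarev) agrees.

-1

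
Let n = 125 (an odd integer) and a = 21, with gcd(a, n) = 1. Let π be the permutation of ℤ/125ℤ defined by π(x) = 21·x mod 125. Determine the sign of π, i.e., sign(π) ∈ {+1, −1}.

Start at x=81: 81 → 76 → 96 → 16 → 86 → 56 → 51 → … (one orbit).
Cycle type of π: 25×4 + 5×4 + 1×5; total 13 cycles.
Σ(ℓ_i−1) = 125−13 = 112; sign = (−1)^112 = +1.
Check: (21/125) = +1 by Zolotarev.

+1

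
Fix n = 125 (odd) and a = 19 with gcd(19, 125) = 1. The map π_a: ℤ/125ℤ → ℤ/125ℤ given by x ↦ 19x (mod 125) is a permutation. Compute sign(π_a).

Trace 99: π^k(99) = [99, 6, 114, 41, 29, 51, 94] for k=0..6.
Cycle type of π: 50×2 + 10×2 + 2×2 + 1; total 7 cycles.
sign(π) = (−1)^{n − #cycles} = (−1)^{125−7} = (−1)^118 = +1.

+1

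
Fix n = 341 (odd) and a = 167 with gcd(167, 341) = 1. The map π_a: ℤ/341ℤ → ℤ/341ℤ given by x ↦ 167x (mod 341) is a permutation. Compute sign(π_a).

+1

Trace 214: π^k(214) = [214, 274, 64, 117, 102, 325, 56] for k=0..6.
13 cycles of lengths [30, 30, 30, 30, 30, 30, 30, 30, 30, 30, 30, 10, 1].
sign(π) = (−1)^{n − #cycles} = (−1)^{341−13} = (−1)^328 = +1.
(167|341)_J = +1 (Zolotarev's lemma cross-check).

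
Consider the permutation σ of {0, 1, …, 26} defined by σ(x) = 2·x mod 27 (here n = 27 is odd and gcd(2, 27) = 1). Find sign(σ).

Orbit of 11 under x↦2x: [11, 22, 17, 7, 14, 1, 2]… (length divides ord_27(2)).
4 cycles of lengths [18, 6, 2, 1].
27 − 4 = 23 transpositions; sign(π) = (−1)^23 = -1.
Check: (2/27) = -1 by Zolotarev.

-1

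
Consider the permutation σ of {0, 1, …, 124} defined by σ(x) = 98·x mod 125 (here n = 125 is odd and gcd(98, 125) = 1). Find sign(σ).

Orbit of 112 under x↦98x: [112, 101, 23, 4, 17, 41, 18]… (length divides ord_125(98)).
4 cycles of lengths [100, 20, 4, 1].
n − c = 125 − 4 = 121; sign = (−1)^121 = -1.
(98|125)_J = -1 (Zolotarev's lemma cross-check).

-1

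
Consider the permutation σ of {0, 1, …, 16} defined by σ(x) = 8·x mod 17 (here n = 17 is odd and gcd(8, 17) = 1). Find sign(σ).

+1

Orbit of 15 under x↦8x: [15, 1, 8, 13, 2, 16, 9]… (length divides ord_17(8)).
Decompose π into cycles: lengths [8, 8, 1] (3 cycles, including the fixed point 0).
n − c = 17 − 3 = 14; sign = (−1)^14 = +1.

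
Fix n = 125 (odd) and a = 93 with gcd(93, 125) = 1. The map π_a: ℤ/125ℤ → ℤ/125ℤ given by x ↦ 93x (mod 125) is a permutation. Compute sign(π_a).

-1

Orbit of 43 under x↦93x: [43, 124, 32, 101, 18, 49, 57]… (length divides ord_125(93)).
π_93 has 12 disjoint cycles with lengths [20, 20, 20, 20, 20, 4, 4, 4, 4, 4, 4, 1] on {0,…,124}.
125 − 12 = 113 transpositions; sign(π) = (−1)^113 = -1.
(93|125)_J = -1 (Zolotarev's lemma cross-check).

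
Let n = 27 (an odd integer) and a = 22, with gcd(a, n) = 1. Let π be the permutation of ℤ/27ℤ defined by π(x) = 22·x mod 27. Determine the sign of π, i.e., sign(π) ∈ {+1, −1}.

Orbit of 1 under x↦22x: [1, 22, 25, 10, 4, 7, 19]… (length divides ord_27(22)).
Cycle lengths of π_22 on ℤ/27ℤ: [9, 9, 3, 3, 1, 1, 1]; 7 cycles in total.
27 − 7 = 20 transpositions; sign(π) = (−1)^20 = +1.

+1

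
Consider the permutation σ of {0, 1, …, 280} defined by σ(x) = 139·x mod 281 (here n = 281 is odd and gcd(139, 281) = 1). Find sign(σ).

Start at x=228: 228 → 220 → 232 → 214 → 241 → 60 → 191 → … (one orbit).
Cycle type of π: 40×7 + 1; total 8 cycles.
sign(π) = (−1)^{n − #cycles} = (−1)^{281−8} = (−1)^273 = -1.
Check: (139/281) = -1 by Zolotarev.

-1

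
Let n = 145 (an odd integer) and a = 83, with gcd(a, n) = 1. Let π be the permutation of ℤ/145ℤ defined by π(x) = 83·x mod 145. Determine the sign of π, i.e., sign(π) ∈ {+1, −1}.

-1

Trace 81: π^k(81) = [81, 53, 49, 7, 1, 83, 74] for k=0..6.
Cycle type of π: 28×4 + 7×4 + 4 + 1; total 10 cycles.
n − c = 145 − 10 = 135; sign = (−1)^135 = -1.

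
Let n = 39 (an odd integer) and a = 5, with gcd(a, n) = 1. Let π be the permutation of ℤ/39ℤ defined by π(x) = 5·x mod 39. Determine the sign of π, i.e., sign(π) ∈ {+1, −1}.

+1

Orbit of 1 under x↦5x: [1, 5, 25, 8]… (length divides ord_39(5)).
11 cycles of lengths [4, 4, 4, 4, 4, 4, 4, 4, 4, 2, 1].
39 − 11 = 28 transpositions; sign(π) = (−1)^28 = +1.
The Jacobi symbol (5|39) = +1 (Zolotarev) agrees.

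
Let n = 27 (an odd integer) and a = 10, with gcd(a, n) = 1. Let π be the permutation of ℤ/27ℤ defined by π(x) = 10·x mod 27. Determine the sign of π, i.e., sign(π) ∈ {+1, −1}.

Orbit of 10 under x↦10x: [10, 19, 1]… (length divides ord_27(10)).
The orbit structure of x ↦ 10x mod 27: 15 orbits of sizes [3, 3, 3, 3, 3, 3, 1, 1, 1, 1, 1, 1, 1, 1, 1].
sign(π) = (−1)^{n − #cycles} = (−1)^{27−15} = (−1)^12 = +1.

+1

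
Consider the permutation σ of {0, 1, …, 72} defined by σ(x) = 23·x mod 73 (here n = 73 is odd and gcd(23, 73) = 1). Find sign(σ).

Orbit of 2 under x↦23x: [2, 46, 36, 25, 64, 12, 57]… (length divides ord_73(23)).
π_23 has 3 disjoint cycles with lengths [36, 36, 1] on {0,…,72}.
n − c = 73 − 3 = 70; sign = (−1)^70 = +1.
Check: (23/73) = +1 by Zolotarev.

+1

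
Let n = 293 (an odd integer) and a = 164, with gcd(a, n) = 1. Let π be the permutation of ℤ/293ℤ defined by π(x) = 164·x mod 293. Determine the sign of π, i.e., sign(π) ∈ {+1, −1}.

-1

Trace 127: π^k(127) = [127, 25, 291, 258, 120, 49, 125] for k=0..6.
The orbit structure of x ↦ 164x mod 293: 2 orbits of sizes [292, 1].
2 cycles on 293: each ℓ→(−1)^(ℓ−1), product (−1)^291 = -1.
Zolotarev: (164|293) = -1, matching the cycle-count sign.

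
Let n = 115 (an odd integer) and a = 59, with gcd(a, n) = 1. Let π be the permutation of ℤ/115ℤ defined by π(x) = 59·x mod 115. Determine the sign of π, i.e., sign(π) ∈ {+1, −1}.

+1

Orbit of 49 under x↦59x: [49, 16, 24, 36, 54, 81, 64]… (length divides ord_115(59)).
Cycle type of π: 22×4 + 11×2 + 2×2 + 1; total 9 cycles.
115 − 9 = 106 transpositions; sign(π) = (−1)^106 = +1.
(59|115)_J = +1 (Zolotarev's lemma cross-check).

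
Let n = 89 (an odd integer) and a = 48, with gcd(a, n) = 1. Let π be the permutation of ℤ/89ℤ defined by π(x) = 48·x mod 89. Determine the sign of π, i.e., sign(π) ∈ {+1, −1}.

-1

Start at x=53: 53 → 52 → 4 → 14 → 49 → 38 → 44 → … (one orbit).
Decompose π into cycles: lengths [88, 1] (2 cycles, including the fixed point 0).
2 cycles on 89: each ℓ→(−1)^(ℓ−1), product (−1)^87 = -1.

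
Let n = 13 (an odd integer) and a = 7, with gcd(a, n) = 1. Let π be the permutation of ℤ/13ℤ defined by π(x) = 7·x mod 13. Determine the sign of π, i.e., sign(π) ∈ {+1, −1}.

Orbit of 1 under x↦7x: [1, 7, 10, 5, 9, 11, 12]… (length divides ord_13(7)).
Cycle lengths of π_7 on ℤ/13ℤ: [12, 1]; 2 cycles in total.
Σ(ℓ_i−1) = 13−2 = 11; sign = (−1)^11 = -1.
Via Zolotarev, sign(π_{7}) = (7|13) = -1.

-1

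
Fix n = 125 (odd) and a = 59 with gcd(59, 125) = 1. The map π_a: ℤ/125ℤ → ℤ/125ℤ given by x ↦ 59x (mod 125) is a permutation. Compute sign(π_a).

+1

Orbit of 31 under x↦59x: [31, 79, 36, 124, 66, 19, 121]… (length divides ord_125(59)).
Decompose π into cycles: lengths [50, 50, 10, 10, 2, 2, 1] (7 cycles, including the fixed point 0).
7 cycles on 125: each ℓ→(−1)^(ℓ−1), product (−1)^118 = +1.
Via Zolotarev, sign(π_{59}) = (59|125) = +1.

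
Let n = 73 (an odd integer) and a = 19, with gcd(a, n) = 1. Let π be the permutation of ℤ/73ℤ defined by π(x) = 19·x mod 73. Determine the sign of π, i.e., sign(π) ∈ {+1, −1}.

Orbit of 25 under x↦19x: [25, 37, 46, 71, 35, 8, 6]… (length divides ord_73(19)).
Cycle type of π: 36×2 + 1; total 3 cycles.
Σ(ℓ_i−1) = 73−3 = 70; sign = (−1)^70 = +1.
Via Zolotarev, sign(π_{19}) = (19|73) = +1.

+1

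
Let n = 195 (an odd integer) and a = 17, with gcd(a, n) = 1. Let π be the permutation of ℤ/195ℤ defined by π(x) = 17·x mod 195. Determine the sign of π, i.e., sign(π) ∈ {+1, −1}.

Start at x=79: 79 → 173 → 16 → 77 → 139 → 23 → 1 → … (one orbit).
Cycle lengths of π_17 on ℤ/195ℤ: [12, 12, 12, 12, 12, 12, 12, 12, 12, 12, 12, 12, 6, 6, 6, 6, 6, 6, 4, 4, 4, 2, 1]; 23 cycles in total.
n − c = 195 − 23 = 172; sign = (−1)^172 = +1.
Via Zolotarev, sign(π_{17}) = (17|195) = +1.

+1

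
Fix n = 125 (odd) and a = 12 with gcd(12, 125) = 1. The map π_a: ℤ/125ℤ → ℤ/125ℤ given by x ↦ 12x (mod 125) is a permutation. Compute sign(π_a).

-1

Start at x=19: 19 → 103 → 111 → 82 → 109 → 58 → 71 → … (one orbit).
Cycle type of π: 100 + 20 + 4 + 1; total 4 cycles.
With 4 cycles on 125 points, sign = (−1)^{125−4} = -1.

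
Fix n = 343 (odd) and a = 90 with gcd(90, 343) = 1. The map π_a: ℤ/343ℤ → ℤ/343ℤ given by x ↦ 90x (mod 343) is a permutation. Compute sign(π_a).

Orbit of 328 under x↦90x: [328, 22, 265, 183, 6, 197, 237]… (length divides ord_343(90)).
Decompose π into cycles: lengths [98, 98, 98, 14, 14, 14, 2, 2, 2, 1] (10 cycles, including the fixed point 0).
10 cycles on 343: each ℓ→(−1)^(ℓ−1), product (−1)^333 = -1.
(90|343)_J = -1 (Zolotarev's lemma cross-check).

-1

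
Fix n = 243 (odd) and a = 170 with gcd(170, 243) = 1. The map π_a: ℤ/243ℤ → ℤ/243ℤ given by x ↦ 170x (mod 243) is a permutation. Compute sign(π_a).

-1

Start at x=199: 199 → 53 → 19 → 71 → 163 → 8 → 145 → … (one orbit).
Decompose π into cycles: lengths [54, 54, 54, 18, 18, 18, 6, 6, 6, 2, 2, 2, 2, 1] (14 cycles, including the fixed point 0).
sign(π) = (−1)^{n − #cycles} = (−1)^{243−14} = (−1)^229 = -1.
Via Zolotarev, sign(π_{170}) = (170|243) = -1.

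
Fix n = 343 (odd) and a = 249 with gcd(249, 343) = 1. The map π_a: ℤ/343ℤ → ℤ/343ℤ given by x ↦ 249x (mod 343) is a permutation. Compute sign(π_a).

Trace 156: π^k(156) = [156, 85, 242, 233, 50, 102, 16] for k=0..6.
Cycle lengths of π_249 on ℤ/343ℤ: [147, 147, 21, 21, 3, 3, 1]; 7 cycles in total.
Σ(ℓ_i−1) = 343−7 = 336; sign = (−1)^336 = +1.
Check: (249/343) = +1 by Zolotarev.

+1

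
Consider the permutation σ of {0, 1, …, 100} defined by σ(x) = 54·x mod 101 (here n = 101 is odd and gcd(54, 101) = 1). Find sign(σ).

Trace 36: π^k(36) = [36, 25, 37, 79, 24, 84, 92] for k=0..6.
Cycle type of π: 25×4 + 1; total 5 cycles.
5 cycles on 101: each ℓ→(−1)^(ℓ−1), product (−1)^96 = +1.
(54|101)_J = +1 (Zolotarev's lemma cross-check).

+1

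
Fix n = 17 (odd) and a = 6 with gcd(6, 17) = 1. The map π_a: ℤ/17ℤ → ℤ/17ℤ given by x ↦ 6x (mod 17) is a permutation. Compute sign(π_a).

Start at x=12: 12 → 4 → 7 → 8 → 14 → 16 → 11 → … (one orbit).
Cycle type of π: 16 + 1; total 2 cycles.
2 cycles on 17: each ℓ→(−1)^(ℓ−1), product (−1)^15 = -1.

-1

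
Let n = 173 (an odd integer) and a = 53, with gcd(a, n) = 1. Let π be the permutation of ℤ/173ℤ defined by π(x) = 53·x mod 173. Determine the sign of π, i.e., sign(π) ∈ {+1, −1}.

Start at x=88: 88 → 166 → 148 → 59 → 13 → 170 → 14 → … (one orbit).
Cycle lengths of π_53 on ℤ/173ℤ: [172, 1]; 2 cycles in total.
173 − 2 = 171 transpositions; sign(π) = (−1)^171 = -1.
Check: (53/173) = -1 by Zolotarev.

-1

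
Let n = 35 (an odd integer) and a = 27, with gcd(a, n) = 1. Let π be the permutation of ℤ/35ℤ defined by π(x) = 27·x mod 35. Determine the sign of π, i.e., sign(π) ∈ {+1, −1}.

Orbit of 13 under x↦27x: [13, 1, 27, 29]… (length divides ord_35(27)).
Cycle type of π: 4×7 + 2×3 + 1; total 11 cycles.
Σ(ℓ_i−1) = 35−11 = 24; sign = (−1)^24 = +1.

+1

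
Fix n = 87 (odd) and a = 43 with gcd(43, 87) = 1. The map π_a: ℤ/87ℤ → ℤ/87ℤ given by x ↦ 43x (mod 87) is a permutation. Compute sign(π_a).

Start at x=85: 85 → 1 → 43 → 22 → 76 → 49 → 19 → … (one orbit).
6 cycles of lengths [28, 28, 28, 1, 1, 1].
87 − 6 = 81 transpositions; sign(π) = (−1)^81 = -1.

-1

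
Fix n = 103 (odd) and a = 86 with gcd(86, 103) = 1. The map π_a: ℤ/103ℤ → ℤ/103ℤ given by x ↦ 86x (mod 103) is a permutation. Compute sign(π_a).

Start at x=4: 4 → 35 → 23 → 21 → 55 → 95 → 33 → … (one orbit).
The orbit structure of x ↦ 86x mod 103: 2 orbits of sizes [102, 1].
Σ(ℓ_i−1) = 103−2 = 101; sign = (−1)^101 = -1.
(86|103)_J = -1 (Zolotarev's lemma cross-check).

-1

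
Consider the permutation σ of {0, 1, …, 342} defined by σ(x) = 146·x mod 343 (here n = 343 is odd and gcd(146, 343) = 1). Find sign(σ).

-1

Trace 342: π^k(342) = [342, 197, 293, 246, 244, 295, 195] for k=0..6.
Decompose π into cycles: lengths [14, 14, 14, 14, 14, 14, 14, 14, 14, 14, 14, 14, 14, 14, 14, 14, 14, 14, 14, 14, 14, 2, 2, 2, 2, 2, 2, 2, 2, 2, 2, 2, 2, 2, 2, 2, 2, 2, 2, 2, 2, 2, 2, 2, 2, 1] (46 cycles, including the fixed point 0).
46 cycles on 343: each ℓ→(−1)^(ℓ−1), product (−1)^297 = -1.
The Jacobi symbol (146|343) = -1 (Zolotarev) agrees.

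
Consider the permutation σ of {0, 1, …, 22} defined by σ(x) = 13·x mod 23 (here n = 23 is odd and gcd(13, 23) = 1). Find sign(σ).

+1

Orbit of 2 under x↦13x: [2, 3, 16, 1, 13, 8, 12]… (length divides ord_23(13)).
The orbit structure of x ↦ 13x mod 23: 3 orbits of sizes [11, 11, 1].
Σ(ℓ_i−1) = 23−3 = 20; sign = (−1)^20 = +1.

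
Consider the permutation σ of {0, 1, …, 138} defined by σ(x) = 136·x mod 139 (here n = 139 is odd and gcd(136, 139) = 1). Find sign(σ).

+1

Start at x=7: 7 → 118 → 63 → 89 → 11 → 106 → 99 → … (one orbit).
Cycle lengths of π_136 on ℤ/139ℤ: [69, 69, 1]; 3 cycles in total.
n − c = 139 − 3 = 136; sign = (−1)^136 = +1.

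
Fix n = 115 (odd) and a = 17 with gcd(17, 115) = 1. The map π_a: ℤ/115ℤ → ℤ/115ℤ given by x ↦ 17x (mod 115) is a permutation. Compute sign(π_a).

+1

Start at x=31: 31 → 67 → 104 → 43 → 41 → 7 → 4 → … (one orbit).
π_17 has 5 disjoint cycles with lengths [44, 44, 22, 4, 1] on {0,…,114}.
n − c = 115 − 5 = 110; sign = (−1)^110 = +1.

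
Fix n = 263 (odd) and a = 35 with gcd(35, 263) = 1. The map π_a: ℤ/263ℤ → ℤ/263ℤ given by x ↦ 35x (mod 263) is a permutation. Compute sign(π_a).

Trace 128: π^k(128) = [128, 9, 52, 242, 54, 49, 137] for k=0..6.
Decompose π into cycles: lengths [131, 131, 1] (3 cycles, including the fixed point 0).
sign(π) = (−1)^{n − #cycles} = (−1)^{263−3} = (−1)^260 = +1.

+1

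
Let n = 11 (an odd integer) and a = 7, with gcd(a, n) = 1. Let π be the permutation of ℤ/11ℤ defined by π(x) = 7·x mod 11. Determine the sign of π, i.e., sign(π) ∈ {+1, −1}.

-1

Start at x=10: 10 → 4 → 6 → 9 → 8 → 1 → 7 → … (one orbit).
The orbit structure of x ↦ 7x mod 11: 2 orbits of sizes [10, 1].
With 2 cycles on 11 points, sign = (−1)^{11−2} = -1.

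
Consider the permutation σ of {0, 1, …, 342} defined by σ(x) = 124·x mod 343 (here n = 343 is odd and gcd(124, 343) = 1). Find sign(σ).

-1

Start at x=229: 229 → 270 → 209 → 191 → 17 → 50 → 26 → … (one orbit).
Cycle type of π: 294 + 42 + 6 + 1; total 4 cycles.
Σ(ℓ_i−1) = 343−4 = 339; sign = (−1)^339 = -1.
Via Zolotarev, sign(π_{124}) = (124|343) = -1.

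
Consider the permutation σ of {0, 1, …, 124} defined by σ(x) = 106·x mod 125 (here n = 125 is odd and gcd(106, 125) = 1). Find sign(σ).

Start at x=16: 16 → 71 → 26 → 6 → 11 → 41 → 96 → … (one orbit).
13 cycles of lengths [25, 25, 25, 25, 5, 5, 5, 5, 1, 1, 1, 1, 1].
Σ(ℓ_i−1) = 125−13 = 112; sign = (−1)^112 = +1.
The Jacobi symbol (106|125) = +1 (Zolotarev) agrees.

+1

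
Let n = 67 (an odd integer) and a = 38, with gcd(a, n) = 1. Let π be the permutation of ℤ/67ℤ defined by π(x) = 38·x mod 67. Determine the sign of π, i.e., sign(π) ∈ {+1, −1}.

Orbit of 66 under x↦38x: [66, 29, 30, 1, 38, 37]… (length divides ord_67(38)).
Cycle lengths of π_38 on ℤ/67ℤ: [6, 6, 6, 6, 6, 6, 6, 6, 6, 6, 6, 1]; 12 cycles in total.
sign(π) = (−1)^{n − #cycles} = (−1)^{67−12} = (−1)^55 = -1.

-1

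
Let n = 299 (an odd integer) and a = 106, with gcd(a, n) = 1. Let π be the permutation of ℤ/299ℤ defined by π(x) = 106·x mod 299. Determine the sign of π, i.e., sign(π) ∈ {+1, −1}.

Trace 189: π^k(189) = [189, 1, 106, 173, 99, 29, 84] for k=0..6.
π_106 has 5 disjoint cycles with lengths [132, 132, 22, 12, 1] on {0,…,298}.
With 5 cycles on 299 points, sign = (−1)^{299−5} = +1.

+1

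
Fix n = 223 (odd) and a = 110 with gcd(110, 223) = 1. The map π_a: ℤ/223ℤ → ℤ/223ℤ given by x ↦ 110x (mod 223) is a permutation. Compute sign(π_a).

+1

Orbit of 81 under x↦110x: [81, 213, 15, 89, 201, 33, 62]… (length divides ord_223(110)).
Cycle lengths of π_110 on ℤ/223ℤ: [111, 111, 1]; 3 cycles in total.
223 − 3 = 220 transpositions; sign(π) = (−1)^220 = +1.
Zolotarev: (110|223) = +1, matching the cycle-count sign.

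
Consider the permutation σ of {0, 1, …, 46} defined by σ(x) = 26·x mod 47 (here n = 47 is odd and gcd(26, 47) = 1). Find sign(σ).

-1

Orbit of 7 under x↦26x: [7, 41, 32, 33, 12, 30, 28]… (length divides ord_47(26)).
Cycle type of π: 46 + 1; total 2 cycles.
2 cycles on 47: each ℓ→(−1)^(ℓ−1), product (−1)^45 = -1.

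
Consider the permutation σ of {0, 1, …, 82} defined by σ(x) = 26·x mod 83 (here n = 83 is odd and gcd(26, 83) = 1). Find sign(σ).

Start at x=51: 51 → 81 → 31 → 59 → 40 → 44 → 65 → … (one orbit).
π_26 has 3 disjoint cycles with lengths [41, 41, 1] on {0,…,82}.
Σ(ℓ_i−1) = 83−3 = 80; sign = (−1)^80 = +1.
(26|83)_J = +1 (Zolotarev's lemma cross-check).

+1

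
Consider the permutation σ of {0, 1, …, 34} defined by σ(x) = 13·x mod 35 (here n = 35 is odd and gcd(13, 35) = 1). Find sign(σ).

+1

Start at x=29: 29 → 27 → 1 → 13 → 29 (one orbit).
11 cycles of lengths [4, 4, 4, 4, 4, 4, 4, 2, 2, 2, 1].
35 − 11 = 24 transpositions; sign(π) = (−1)^24 = +1.
Check: (13/35) = +1 by Zolotarev.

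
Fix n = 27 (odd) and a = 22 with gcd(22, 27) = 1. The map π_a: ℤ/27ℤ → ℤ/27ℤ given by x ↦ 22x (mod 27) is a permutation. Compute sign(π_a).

Orbit of 16 under x↦22x: [16, 1, 22, 25, 10, 4, 7]… (length divides ord_27(22)).
The orbit structure of x ↦ 22x mod 27: 7 orbits of sizes [9, 9, 3, 3, 1, 1, 1].
With 7 cycles on 27 points, sign = (−1)^{27−7} = +1.
The Jacobi symbol (22|27) = +1 (Zolotarev) agrees.

+1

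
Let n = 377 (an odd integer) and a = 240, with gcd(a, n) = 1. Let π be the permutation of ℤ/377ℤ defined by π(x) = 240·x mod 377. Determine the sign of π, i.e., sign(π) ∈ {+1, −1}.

Trace 373: π^k(373) = [373, 171, 324, 98, 146, 356, 238] for k=0..6.
Cycle lengths of π_240 on ℤ/377ℤ: [84, 84, 84, 84, 28, 12, 1]; 7 cycles in total.
sign(π) = (−1)^{n − #cycles} = (−1)^{377−7} = (−1)^370 = +1.
(240|377)_J = +1 (Zolotarev's lemma cross-check).

+1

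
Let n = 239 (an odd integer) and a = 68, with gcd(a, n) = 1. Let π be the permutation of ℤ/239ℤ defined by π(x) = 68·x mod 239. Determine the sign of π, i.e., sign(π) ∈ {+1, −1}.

Start at x=24: 24 → 198 → 80 → 182 → 187 → 49 → 225 → … (one orbit).
3 cycles of lengths [119, 119, 1].
239 − 3 = 236 transpositions; sign(π) = (−1)^236 = +1.

+1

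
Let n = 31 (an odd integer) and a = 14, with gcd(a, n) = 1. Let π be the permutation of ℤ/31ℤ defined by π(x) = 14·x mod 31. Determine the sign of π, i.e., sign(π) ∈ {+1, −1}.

+1

Orbit of 25 under x↦14x: [25, 9, 2, 28, 20, 1, 14]… (length divides ord_31(14)).
Decompose π into cycles: lengths [15, 15, 1] (3 cycles, including the fixed point 0).
With 3 cycles on 31 points, sign = (−1)^{31−3} = +1.
Check: (14/31) = +1 by Zolotarev.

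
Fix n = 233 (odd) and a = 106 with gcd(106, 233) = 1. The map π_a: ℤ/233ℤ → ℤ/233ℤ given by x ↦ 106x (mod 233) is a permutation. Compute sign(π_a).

Start at x=133: 133 → 118 → 159 → 78 → 113 → 95 → 51 → … (one orbit).
The orbit structure of x ↦ 106x mod 233: 2 orbits of sizes [232, 1].
sign(π) = (−1)^{n − #cycles} = (−1)^{233−2} = (−1)^231 = -1.
Via Zolotarev, sign(π_{106}) = (106|233) = -1.

-1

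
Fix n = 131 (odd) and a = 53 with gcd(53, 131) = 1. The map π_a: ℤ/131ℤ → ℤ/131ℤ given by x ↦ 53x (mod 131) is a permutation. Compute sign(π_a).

Orbit of 58 under x↦53x: [58, 61, 89, 1, 53]… (length divides ord_131(53)).
The orbit structure of x ↦ 53x mod 131: 27 orbits of sizes [5, 5, 5, 5, 5, 5, 5, 5, 5, 5, 5, 5, 5, 5, 5, 5, 5, 5, 5, 5, 5, 5, 5, 5, 5, 5, 1].
Σ(ℓ_i−1) = 131−27 = 104; sign = (−1)^104 = +1.
Check: (53/131) = +1 by Zolotarev.

+1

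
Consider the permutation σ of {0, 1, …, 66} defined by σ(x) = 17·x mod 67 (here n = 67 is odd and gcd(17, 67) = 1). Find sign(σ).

+1

Orbit of 55 under x↦17x: [55, 64, 16, 4, 1, 17, 21]… (length divides ord_67(17)).
Cycle lengths of π_17 on ℤ/67ℤ: [33, 33, 1]; 3 cycles in total.
sign(π) = (−1)^{n − #cycles} = (−1)^{67−3} = (−1)^64 = +1.
Via Zolotarev, sign(π_{17}) = (17|67) = +1.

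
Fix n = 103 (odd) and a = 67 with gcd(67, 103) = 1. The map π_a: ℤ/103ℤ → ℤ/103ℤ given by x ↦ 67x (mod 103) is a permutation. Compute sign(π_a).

-1

Orbit of 20 under x↦67x: [20, 1, 67, 60, 3, 98, 77]… (length divides ord_103(67)).
Cycle type of π: 102 + 1; total 2 cycles.
sign(π) = (−1)^{n − #cycles} = (−1)^{103−2} = (−1)^101 = -1.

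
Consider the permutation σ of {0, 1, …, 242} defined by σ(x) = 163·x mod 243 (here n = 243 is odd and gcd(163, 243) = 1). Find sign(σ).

Orbit of 163 under x↦163x: [163, 82, 1]… (length divides ord_243(163)).
135 cycles of lengths [3, 3, 3, 3, 3, 3, 3, 3, 3, 3, 3, 3, 3, 3, 3, 3, 3, 3, 3, 3, 3, 3, 3, 3, 3, 3, 3, 3, 3, 3, 3, 3, 3, 3, 3, 3, 3, 3, 3, 3, 3, 3, 3, 3, 3, 3, 3, 3, 3, 3, 3, 3, 3, 3, 1, 1, 1, 1, 1, 1, 1, 1, 1, 1, 1, 1, 1, 1, 1, 1, 1, 1, 1, 1, 1, 1, 1, 1, 1, 1, 1, 1, 1, 1, 1, 1, 1, 1, 1, 1, 1, 1, 1, 1, 1, 1, 1, 1, 1, 1, 1, 1, 1, 1, 1, 1, 1, 1, 1, 1, 1, 1, 1, 1, 1, 1, 1, 1, 1, 1, 1, 1, 1, 1, 1, 1, 1, 1, 1, 1, 1, 1, 1, 1, 1].
135 cycles on 243: each ℓ→(−1)^(ℓ−1), product (−1)^108 = +1.

+1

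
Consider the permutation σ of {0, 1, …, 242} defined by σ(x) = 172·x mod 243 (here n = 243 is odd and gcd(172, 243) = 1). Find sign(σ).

Start at x=91: 91 → 100 → 190 → 118 → 127 → 217 → 145 → … (one orbit).
π_172 has 27 disjoint cycles with lengths [27, 27, 27, 27, 27, 27, 9, 9, 9, 9, 9, 9, 3, 3, 3, 3, 3, 3, 1, 1, 1, 1, 1, 1, 1, 1, 1] on {0,…,242}.
n − c = 243 − 27 = 216; sign = (−1)^216 = +1.
Zolotarev: (172|243) = +1, matching the cycle-count sign.

+1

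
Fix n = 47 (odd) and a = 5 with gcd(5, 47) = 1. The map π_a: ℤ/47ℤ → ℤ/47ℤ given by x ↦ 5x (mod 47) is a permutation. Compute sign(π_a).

-1

Start at x=14: 14 → 23 → 21 → 11 → 8 → 40 → 12 → … (one orbit).
The orbit structure of x ↦ 5x mod 47: 2 orbits of sizes [46, 1].
sign(π) = (−1)^{n − #cycles} = (−1)^{47−2} = (−1)^45 = -1.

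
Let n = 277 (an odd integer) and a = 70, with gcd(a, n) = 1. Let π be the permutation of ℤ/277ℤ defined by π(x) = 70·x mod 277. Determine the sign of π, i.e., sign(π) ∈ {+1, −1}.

Trace 122: π^k(122) = [122, 230, 34, 164, 123, 23, 225] for k=0..6.
The orbit structure of x ↦ 70x mod 277: 3 orbits of sizes [138, 138, 1].
n − c = 277 − 3 = 274; sign = (−1)^274 = +1.
(70|277)_J = +1 (Zolotarev's lemma cross-check).

+1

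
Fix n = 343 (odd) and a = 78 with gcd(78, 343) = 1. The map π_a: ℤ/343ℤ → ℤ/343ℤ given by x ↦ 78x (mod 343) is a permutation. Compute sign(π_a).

+1

Trace 106: π^k(106) = [106, 36, 64, 190, 71, 50, 127] for k=0..6.
The orbit structure of x ↦ 78x mod 343: 19 orbits of sizes [49, 49, 49, 49, 49, 49, 7, 7, 7, 7, 7, 7, 1, 1, 1, 1, 1, 1, 1].
With 19 cycles on 343 points, sign = (−1)^{343−19} = +1.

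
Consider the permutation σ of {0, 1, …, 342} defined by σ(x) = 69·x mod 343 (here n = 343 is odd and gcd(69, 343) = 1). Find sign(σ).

-1

Orbit of 76 under x↦69x: [76, 99, 314, 57, 160, 64, 300]… (length divides ord_343(69)).
Cycle type of π: 98×3 + 14×3 + 2×3 + 1; total 10 cycles.
sign(π) = (−1)^{n − #cycles} = (−1)^{343−10} = (−1)^333 = -1.
(69|343)_J = -1 (Zolotarev's lemma cross-check).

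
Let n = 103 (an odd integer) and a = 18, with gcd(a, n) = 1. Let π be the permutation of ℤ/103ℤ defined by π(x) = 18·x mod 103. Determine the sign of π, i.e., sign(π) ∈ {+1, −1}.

Start at x=82: 82 → 34 → 97 → 98 → 13 → 28 → 92 → … (one orbit).
π_18 has 3 disjoint cycles with lengths [51, 51, 1] on {0,…,102}.
Σ(ℓ_i−1) = 103−3 = 100; sign = (−1)^100 = +1.

+1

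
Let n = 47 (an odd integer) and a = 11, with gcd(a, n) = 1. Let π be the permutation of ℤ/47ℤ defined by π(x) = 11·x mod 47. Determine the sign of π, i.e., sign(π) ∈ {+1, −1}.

Orbit of 44 under x↦11x: [44, 14, 13, 2, 22, 7, 30]… (length divides ord_47(11)).
π_11 has 2 disjoint cycles with lengths [46, 1] on {0,…,46}.
n − c = 47 − 2 = 45; sign = (−1)^45 = -1.

-1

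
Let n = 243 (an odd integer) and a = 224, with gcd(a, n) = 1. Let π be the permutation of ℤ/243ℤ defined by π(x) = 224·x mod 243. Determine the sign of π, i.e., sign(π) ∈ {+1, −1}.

Orbit of 17 under x↦224x: [17, 163, 62, 37, 26, 235, 152]… (length divides ord_243(224)).
14 cycles of lengths [54, 54, 54, 18, 18, 18, 6, 6, 6, 2, 2, 2, 2, 1].
243 − 14 = 229 transpositions; sign(π) = (−1)^229 = -1.

-1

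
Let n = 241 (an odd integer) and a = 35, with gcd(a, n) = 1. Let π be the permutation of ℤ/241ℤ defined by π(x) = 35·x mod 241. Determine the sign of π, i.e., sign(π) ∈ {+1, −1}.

Start at x=181: 181 → 69 → 5 → 175 → 100 → 126 → 72 → … (one orbit).
2 cycles of lengths [240, 1].
Σ(ℓ_i−1) = 241−2 = 239; sign = (−1)^239 = -1.
The Jacobi symbol (35|241) = -1 (Zolotarev) agrees.

-1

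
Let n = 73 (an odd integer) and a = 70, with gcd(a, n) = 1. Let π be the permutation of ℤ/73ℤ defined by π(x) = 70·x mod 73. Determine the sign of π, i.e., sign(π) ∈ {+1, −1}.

+1

Start at x=8: 8 → 49 → 72 → 3 → 64 → 27 → 65 → … (one orbit).
7 cycles of lengths [12, 12, 12, 12, 12, 12, 1].
7 cycles on 73: each ℓ→(−1)^(ℓ−1), product (−1)^66 = +1.
Check: (70/73) = +1 by Zolotarev.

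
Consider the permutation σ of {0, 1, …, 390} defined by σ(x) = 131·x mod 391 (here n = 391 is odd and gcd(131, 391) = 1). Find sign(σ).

Orbit of 35 under x↦131x: [35, 284, 59, 300, 200, 3, 2]… (length divides ord_391(131)).
π_131 has 6 disjoint cycles with lengths [176, 176, 16, 11, 11, 1] on {0,…,390}.
sign(π) = (−1)^{n − #cycles} = (−1)^{391−6} = (−1)^385 = -1.
(131|391)_J = -1 (Zolotarev's lemma cross-check).

-1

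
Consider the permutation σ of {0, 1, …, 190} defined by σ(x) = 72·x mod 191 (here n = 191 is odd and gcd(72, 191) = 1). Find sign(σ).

Trace 134: π^k(134) = [134, 98, 180, 163, 85, 8, 3] for k=0..6.
Decompose π into cycles: lengths [95, 95, 1] (3 cycles, including the fixed point 0).
sign(π) = (−1)^{n − #cycles} = (−1)^{191−3} = (−1)^188 = +1.
The Jacobi symbol (72|191) = +1 (Zolotarev) agrees.

+1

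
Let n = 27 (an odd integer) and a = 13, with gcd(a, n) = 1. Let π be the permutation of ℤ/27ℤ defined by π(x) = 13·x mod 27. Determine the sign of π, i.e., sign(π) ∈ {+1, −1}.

Orbit of 19 under x↦13x: [19, 4, 25, 1, 13, 7, 10]… (length divides ord_27(13)).
The orbit structure of x ↦ 13x mod 27: 7 orbits of sizes [9, 9, 3, 3, 1, 1, 1].
7 cycles on 27: each ℓ→(−1)^(ℓ−1), product (−1)^20 = +1.
Check: (13/27) = +1 by Zolotarev.

+1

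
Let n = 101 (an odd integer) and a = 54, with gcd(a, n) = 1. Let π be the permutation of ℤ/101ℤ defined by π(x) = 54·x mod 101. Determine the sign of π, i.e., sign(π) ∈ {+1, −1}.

Orbit of 56 under x↦54x: [56, 95, 80, 78, 71, 97, 87]… (length divides ord_101(54)).
Decompose π into cycles: lengths [25, 25, 25, 25, 1] (5 cycles, including the fixed point 0).
5 cycles on 101: each ℓ→(−1)^(ℓ−1), product (−1)^96 = +1.
The Jacobi symbol (54|101) = +1 (Zolotarev) agrees.

+1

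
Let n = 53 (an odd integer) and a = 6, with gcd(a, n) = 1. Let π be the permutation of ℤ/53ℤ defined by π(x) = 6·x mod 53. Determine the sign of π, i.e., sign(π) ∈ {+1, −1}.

Start at x=37: 37 → 10 → 7 → 42 → 40 → 28 → 9 → … (one orbit).
Cycle lengths of π_6 on ℤ/53ℤ: [26, 26, 1]; 3 cycles in total.
53 − 3 = 50 transpositions; sign(π) = (−1)^50 = +1.

+1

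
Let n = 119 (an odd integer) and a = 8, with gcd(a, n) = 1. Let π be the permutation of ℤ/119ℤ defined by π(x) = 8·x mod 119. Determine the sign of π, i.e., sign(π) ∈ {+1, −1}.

+1

Orbit of 15 under x↦8x: [15, 1, 8, 64, 36, 50, 43]… (length divides ord_119(8)).
The orbit structure of x ↦ 8x mod 119: 21 orbits of sizes [8, 8, 8, 8, 8, 8, 8, 8, 8, 8, 8, 8, 8, 8, 1, 1, 1, 1, 1, 1, 1].
n − c = 119 − 21 = 98; sign = (−1)^98 = +1.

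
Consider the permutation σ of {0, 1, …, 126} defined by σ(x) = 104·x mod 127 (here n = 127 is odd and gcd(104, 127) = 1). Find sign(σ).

+1

Trace 19: π^k(19) = [19, 71, 18, 94, 124, 69, 64] for k=0..6.
Cycle type of π: 63×2 + 1; total 3 cycles.
n − c = 127 − 3 = 124; sign = (−1)^124 = +1.
(104|127)_J = +1 (Zolotarev's lemma cross-check).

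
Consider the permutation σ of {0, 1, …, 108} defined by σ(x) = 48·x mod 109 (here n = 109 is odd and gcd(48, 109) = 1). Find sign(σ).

+1

Orbit of 45 under x↦48x: [45, 89, 21, 27, 97, 78, 38]… (length divides ord_109(48)).
The orbit structure of x ↦ 48x mod 109: 5 orbits of sizes [27, 27, 27, 27, 1].
n − c = 109 − 5 = 104; sign = (−1)^104 = +1.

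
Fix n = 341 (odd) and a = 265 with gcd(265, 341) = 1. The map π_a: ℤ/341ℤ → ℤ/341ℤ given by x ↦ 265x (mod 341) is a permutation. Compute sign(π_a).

Trace 111: π^k(111) = [111, 89, 56, 177, 188, 34, 144] for k=0..6.
Cycle type of π: 30×11 + 1×11; total 22 cycles.
sign(π) = (−1)^{n − #cycles} = (−1)^{341−22} = (−1)^319 = -1.

-1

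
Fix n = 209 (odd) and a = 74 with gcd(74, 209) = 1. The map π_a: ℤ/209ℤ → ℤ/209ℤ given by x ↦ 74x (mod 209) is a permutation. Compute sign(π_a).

Start at x=159: 159 → 62 → 199 → 96 → 207 → 61 → 125 → … (one orbit).
Cycle lengths of π_74 on ℤ/209ℤ: [90, 90, 10, 9, 9, 1]; 6 cycles in total.
n − c = 209 − 6 = 203; sign = (−1)^203 = -1.
Via Zolotarev, sign(π_{74}) = (74|209) = -1.

-1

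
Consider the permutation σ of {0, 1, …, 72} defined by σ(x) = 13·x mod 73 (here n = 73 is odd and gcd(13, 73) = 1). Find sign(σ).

-1

Start at x=58: 58 → 24 → 20 → 41 → 22 → 67 → 68 → … (one orbit).
The orbit structure of x ↦ 13x mod 73: 2 orbits of sizes [72, 1].
sign(π) = (−1)^{n − #cycles} = (−1)^{73−2} = (−1)^71 = -1.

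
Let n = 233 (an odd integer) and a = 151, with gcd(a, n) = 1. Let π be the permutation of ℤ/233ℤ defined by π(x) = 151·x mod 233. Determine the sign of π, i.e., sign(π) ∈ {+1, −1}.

-1

Orbit of 126 under x↦151x: [126, 153, 36, 77, 210, 22, 60]… (length divides ord_233(151)).
π_151 has 2 disjoint cycles with lengths [232, 1] on {0,…,232}.
Σ(ℓ_i−1) = 233−2 = 231; sign = (−1)^231 = -1.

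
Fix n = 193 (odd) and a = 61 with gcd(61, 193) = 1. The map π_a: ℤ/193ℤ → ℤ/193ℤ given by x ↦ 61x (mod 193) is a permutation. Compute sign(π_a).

-1

Trace 172: π^k(172) = [172, 70, 24, 113, 138, 119, 118] for k=0..6.
Decompose π into cycles: lengths [192, 1] (2 cycles, including the fixed point 0).
Σ(ℓ_i−1) = 193−2 = 191; sign = (−1)^191 = -1.
The Jacobi symbol (61|193) = -1 (Zolotarev) agrees.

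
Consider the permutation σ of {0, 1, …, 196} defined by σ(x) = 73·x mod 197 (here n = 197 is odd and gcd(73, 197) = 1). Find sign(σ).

-1

Trace 175: π^k(175) = [175, 167, 174, 94, 164, 152, 64] for k=0..6.
Cycle lengths of π_73 on ℤ/197ℤ: [196, 1]; 2 cycles in total.
197 − 2 = 195 transpositions; sign(π) = (−1)^195 = -1.
The Jacobi symbol (73|197) = -1 (Zolotarev) agrees.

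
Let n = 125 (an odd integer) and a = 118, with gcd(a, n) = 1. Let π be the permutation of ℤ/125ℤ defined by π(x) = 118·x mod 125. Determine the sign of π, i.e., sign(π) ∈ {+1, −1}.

Orbit of 51 under x↦118x: [51, 18, 124, 7, 76, 93, 99]… (length divides ord_125(118)).
The orbit structure of x ↦ 118x mod 125: 12 orbits of sizes [20, 20, 20, 20, 20, 4, 4, 4, 4, 4, 4, 1].
n − c = 125 − 12 = 113; sign = (−1)^113 = -1.
Check: (118/125) = -1 by Zolotarev.

-1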